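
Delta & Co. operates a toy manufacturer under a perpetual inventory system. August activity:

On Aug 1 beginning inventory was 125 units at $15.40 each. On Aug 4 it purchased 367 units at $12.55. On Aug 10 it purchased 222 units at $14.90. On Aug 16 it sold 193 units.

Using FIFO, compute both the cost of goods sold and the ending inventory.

Aug 16, 193 sold [FIFO — oldest first]: 125 @ $15.40 + 68 @ $12.55 = $2,778.40
Ending inventory: 299 @ $12.55 + 222 @ $14.90 = $7,060.25
Check: goods available $9,838.65 = COGS $2,778.40 + ending $7,060.25

COGS = $2,778.40; ending inventory = $7,060.25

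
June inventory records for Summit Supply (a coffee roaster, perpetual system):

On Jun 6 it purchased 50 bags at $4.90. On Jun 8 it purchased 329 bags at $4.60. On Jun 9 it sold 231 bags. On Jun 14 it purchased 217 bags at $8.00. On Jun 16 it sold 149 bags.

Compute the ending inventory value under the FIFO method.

Ending inventory = $1,728.00

Jun 9, 231 sold [FIFO — oldest first]: 50 @ $4.90 + 181 @ $4.60 = $1,077.60
Jun 16, 149 sold [FIFO — oldest first]: 148 @ $4.60 + 1 @ $8.00 = $688.80
Total COGS = $1,077.60 + $688.80 = $1,766.40
Ending inventory: 216 @ $8.00 = $1,728.00
Check: goods available $3,494.40 = COGS $1,766.40 + ending $1,728.00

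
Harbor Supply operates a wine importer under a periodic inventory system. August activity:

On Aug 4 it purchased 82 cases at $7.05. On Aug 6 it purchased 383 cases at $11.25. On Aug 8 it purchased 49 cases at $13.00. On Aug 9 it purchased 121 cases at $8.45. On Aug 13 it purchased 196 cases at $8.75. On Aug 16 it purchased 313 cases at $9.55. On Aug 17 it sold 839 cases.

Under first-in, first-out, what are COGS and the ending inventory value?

Aug 17, 839 sold [FIFO — oldest first]: 82 @ $7.05 + 383 @ $11.25 + 49 @ $13.00 + 121 @ $8.45 + 196 @ $8.75 + 8 @ $9.55 = $8,337.70
Ending inventory: 305 @ $9.55 = $2,912.75

COGS = $8,337.70; ending inventory = $2,912.75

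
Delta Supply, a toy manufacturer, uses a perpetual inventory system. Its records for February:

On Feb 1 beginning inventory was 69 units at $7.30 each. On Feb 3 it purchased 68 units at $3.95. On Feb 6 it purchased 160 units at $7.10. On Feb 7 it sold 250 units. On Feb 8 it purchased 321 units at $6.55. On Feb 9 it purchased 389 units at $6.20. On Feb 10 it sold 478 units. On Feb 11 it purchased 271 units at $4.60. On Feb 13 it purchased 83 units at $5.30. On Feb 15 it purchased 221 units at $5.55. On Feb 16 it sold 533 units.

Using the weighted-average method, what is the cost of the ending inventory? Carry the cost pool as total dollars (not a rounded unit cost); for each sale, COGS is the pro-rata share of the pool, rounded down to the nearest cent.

Ending inventory = $1,762.19

After Feb 1: 69 on hand, pool $503.70 (≈ $7.3000 each)
After Feb 3: 137 on hand, pool $772.30 (≈ $5.6372 each)
After Feb 6: 297 on hand, pool $1,908.30 (≈ $6.4253 each)
Feb 7, sell 250: 250/297 × $1,908.30 → $1,606.31
After Feb 8: 368 on hand, pool $2,404.54 (≈ $6.5341 each)
After Feb 9: 757 on hand, pool $4,816.34 (≈ $6.3624 each)
Feb 10, sell 478: 478/757 × $4,816.34 → $3,041.22
After Feb 11: 550 on hand, pool $3,021.72 (≈ $5.4940 each)
After Feb 13: 633 on hand, pool $3,461.62 (≈ $5.4686 each)
After Feb 15: 854 on hand, pool $4,688.17 (≈ $5.4897 each)
Feb 16, sell 533: 533/854 × $4,688.17 → $2,925.98
Total COGS = $1,606.31 + $3,041.22 + $2,925.98 = $7,573.51
Ending inventory (cost pool remaining) = $1,762.19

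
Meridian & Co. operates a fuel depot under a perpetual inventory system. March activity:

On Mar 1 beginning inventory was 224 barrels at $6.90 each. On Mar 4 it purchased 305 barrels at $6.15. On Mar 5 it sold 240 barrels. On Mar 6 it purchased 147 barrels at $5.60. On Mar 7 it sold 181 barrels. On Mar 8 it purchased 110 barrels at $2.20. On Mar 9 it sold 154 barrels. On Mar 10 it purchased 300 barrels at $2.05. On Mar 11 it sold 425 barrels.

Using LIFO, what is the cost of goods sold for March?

COGS = $4,508.15

Mar 5, 240 sold [LIFO — newest first]: 240 @ $6.15 = $1,476.00
Mar 7, 181 sold [LIFO — newest first]: 147 @ $5.60 + 34 @ $6.15 = $1,032.30
Mar 9, 154 sold [LIFO — newest first]: 110 @ $2.20 + 31 @ $6.15 + 13 @ $6.90 = $522.35
Mar 11, 425 sold [LIFO — newest first]: 300 @ $2.05 + 125 @ $6.90 = $1,477.50
Total COGS = $1,476.00 + $1,032.30 + $522.35 + $1,477.50 = $4,508.15
Ending inventory: 86 @ $6.90 = $593.40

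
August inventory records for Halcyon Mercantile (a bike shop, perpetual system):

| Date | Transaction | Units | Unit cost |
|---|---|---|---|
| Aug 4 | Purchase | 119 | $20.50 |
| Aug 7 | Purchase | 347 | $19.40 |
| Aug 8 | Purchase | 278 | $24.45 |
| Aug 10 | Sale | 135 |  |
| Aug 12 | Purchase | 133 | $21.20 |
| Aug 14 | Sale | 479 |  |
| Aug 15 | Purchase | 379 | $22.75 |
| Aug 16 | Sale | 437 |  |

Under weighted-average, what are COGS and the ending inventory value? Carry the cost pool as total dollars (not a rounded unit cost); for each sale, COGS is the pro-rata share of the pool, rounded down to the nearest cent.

COGS = $22,858.54; ending inventory = $4,551.71

After Aug 4: 119 on hand, pool $2,439.50 (≈ $20.5000 each)
After Aug 7: 466 on hand, pool $9,171.30 (≈ $19.6809 each)
After Aug 8: 744 on hand, pool $15,968.40 (≈ $21.4629 each)
Aug 10, sell 135: 135/744 × $15,968.40 → $2,897.49
After Aug 12: 742 on hand, pool $15,890.51 (≈ $21.4158 each)
Aug 14, sell 479: 479/742 × $15,890.51 → $10,258.15
After Aug 15: 642 on hand, pool $14,254.61 (≈ $22.2034 each)
Aug 16, sell 437: 437/642 × $14,254.61 → $9,702.90
Total COGS = $2,897.49 + $10,258.15 + $9,702.90 = $22,858.54
Ending inventory (cost pool remaining) = $4,551.71
Check: goods available $27,410.25 = COGS $22,858.54 + ending $4,551.71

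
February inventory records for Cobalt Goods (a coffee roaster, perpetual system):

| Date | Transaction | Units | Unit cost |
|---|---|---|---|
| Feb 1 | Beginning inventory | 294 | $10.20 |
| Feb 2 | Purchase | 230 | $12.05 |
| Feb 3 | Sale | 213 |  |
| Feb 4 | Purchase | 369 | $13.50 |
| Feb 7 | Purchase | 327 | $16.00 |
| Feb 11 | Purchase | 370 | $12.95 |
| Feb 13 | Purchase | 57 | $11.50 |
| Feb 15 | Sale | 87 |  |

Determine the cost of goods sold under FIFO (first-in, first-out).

COGS = $3,071.10

Feb 3, 213 sold [FIFO — oldest first]: 213 @ $10.20 = $2,172.60
Feb 15, 87 sold [FIFO — oldest first]: 81 @ $10.20 + 6 @ $12.05 = $898.50
Total COGS = $2,172.60 + $898.50 = $3,071.10
Ending inventory: 224 @ $12.05 + 369 @ $13.50 + 327 @ $16.00 + 370 @ $12.95 + 57 @ $11.50 = $18,359.70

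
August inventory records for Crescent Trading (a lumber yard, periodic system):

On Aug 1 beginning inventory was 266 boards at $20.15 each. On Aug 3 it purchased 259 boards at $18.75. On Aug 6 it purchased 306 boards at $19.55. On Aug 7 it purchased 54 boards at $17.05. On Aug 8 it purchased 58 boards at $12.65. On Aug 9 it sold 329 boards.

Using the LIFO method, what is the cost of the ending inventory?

Ending inventory = $11,956.10

Aug 9, 329 sold [LIFO — newest first]: 58 @ $12.65 + 54 @ $17.05 + 217 @ $19.55 = $5,896.75
Ending inventory: 266 @ $20.15 + 259 @ $18.75 + 89 @ $19.55 = $11,956.10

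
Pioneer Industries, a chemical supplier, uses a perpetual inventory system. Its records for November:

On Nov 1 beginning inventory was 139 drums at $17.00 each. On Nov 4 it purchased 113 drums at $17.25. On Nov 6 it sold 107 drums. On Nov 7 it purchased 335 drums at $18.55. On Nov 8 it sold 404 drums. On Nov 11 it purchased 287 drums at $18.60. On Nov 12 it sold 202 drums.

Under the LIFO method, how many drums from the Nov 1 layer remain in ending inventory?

76

Nov 6, 107 sold [LIFO — newest first]: 107 @ $17.25 = $1,845.75
Nov 8, 404 sold [LIFO — newest first]: 335 @ $18.55 + 6 @ $17.25 + 63 @ $17.00 = $7,388.75
Nov 12, 202 sold [LIFO — newest first]: 202 @ $18.60 = $3,757.20
Total COGS = $1,845.75 + $7,388.75 + $3,757.20 = $12,991.70
Ending inventory: 76 @ $17.00 + 85 @ $18.60 = $2,873.00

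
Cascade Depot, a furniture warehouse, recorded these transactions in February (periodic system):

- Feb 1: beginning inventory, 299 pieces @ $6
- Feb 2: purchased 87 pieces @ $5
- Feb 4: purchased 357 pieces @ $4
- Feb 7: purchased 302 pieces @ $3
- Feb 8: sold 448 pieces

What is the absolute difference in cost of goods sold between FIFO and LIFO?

FIFO COGS: 299 @ $6 + 87 @ $5 + 62 @ $4 = $2,477
LIFO COGS: 302 @ $3 + 146 @ $4 = $1,490
Difference = |$2,477 − $1,490| = $987

$987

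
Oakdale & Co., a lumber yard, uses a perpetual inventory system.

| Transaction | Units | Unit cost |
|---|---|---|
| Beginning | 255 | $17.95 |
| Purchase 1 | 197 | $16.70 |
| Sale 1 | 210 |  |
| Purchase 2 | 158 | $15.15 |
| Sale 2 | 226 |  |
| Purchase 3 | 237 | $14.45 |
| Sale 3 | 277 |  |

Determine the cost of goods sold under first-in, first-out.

COGS = $11,749.20

Sale 1 (210) [FIFO — oldest first]: 210 @ $17.95 = $3,769.50
Sale 2 (226) [FIFO — oldest first]: 45 @ $17.95 + 181 @ $16.70 = $3,830.45
Sale 3 (277) [FIFO — oldest first]: 16 @ $16.70 + 158 @ $15.15 + 103 @ $14.45 = $4,149.25
Total COGS = $3,769.50 + $3,830.45 + $4,149.25 = $11,749.20
Ending inventory: 134 @ $14.45 = $1,936.30
Check: goods available $13,685.50 = COGS $11,749.20 + ending $1,936.30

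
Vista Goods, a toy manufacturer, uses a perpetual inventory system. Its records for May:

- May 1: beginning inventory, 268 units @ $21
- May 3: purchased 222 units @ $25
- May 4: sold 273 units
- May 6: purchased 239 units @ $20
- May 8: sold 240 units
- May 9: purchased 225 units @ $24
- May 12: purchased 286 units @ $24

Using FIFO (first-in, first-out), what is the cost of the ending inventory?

May 4, 273 sold [FIFO — oldest first]: 268 @ $21 + 5 @ $25 = $5,753
May 8, 240 sold [FIFO — oldest first]: 217 @ $25 + 23 @ $20 = $5,885
Total COGS = $5,753 + $5,885 = $11,638
Ending inventory: 216 @ $20 + 225 @ $24 + 286 @ $24 = $16,584
Check: goods available $28,222 = COGS $11,638 + ending $16,584

Ending inventory = $16,584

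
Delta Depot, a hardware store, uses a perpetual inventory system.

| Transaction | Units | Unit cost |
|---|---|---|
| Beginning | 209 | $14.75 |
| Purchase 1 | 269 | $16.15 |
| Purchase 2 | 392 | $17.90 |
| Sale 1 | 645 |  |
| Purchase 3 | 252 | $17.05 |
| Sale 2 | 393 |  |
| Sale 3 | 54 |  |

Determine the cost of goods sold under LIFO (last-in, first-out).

Sale 1 (645) [LIFO — newest first]: 392 @ $17.90 + 253 @ $16.15 = $11,102.75
Sale 2 (393) [LIFO — newest first]: 252 @ $17.05 + 16 @ $16.15 + 125 @ $14.75 = $6,398.75
Sale 3 (54) [LIFO — newest first]: 54 @ $14.75 = $796.50
Total COGS = $11,102.75 + $6,398.75 + $796.50 = $18,298.00
Ending inventory: 30 @ $14.75 = $442.50

COGS = $18,298.00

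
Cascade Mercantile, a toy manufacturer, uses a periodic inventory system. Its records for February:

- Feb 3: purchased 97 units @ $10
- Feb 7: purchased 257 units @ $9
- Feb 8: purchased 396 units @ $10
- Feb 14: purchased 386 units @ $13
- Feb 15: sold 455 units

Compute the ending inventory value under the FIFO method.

Ending inventory = $7,968

Feb 15, 455 sold [FIFO — oldest first]: 97 @ $10 + 257 @ $9 + 101 @ $10 = $4,293
Ending inventory: 295 @ $10 + 386 @ $13 = $7,968
Check: goods available $12,261 = COGS $4,293 + ending $7,968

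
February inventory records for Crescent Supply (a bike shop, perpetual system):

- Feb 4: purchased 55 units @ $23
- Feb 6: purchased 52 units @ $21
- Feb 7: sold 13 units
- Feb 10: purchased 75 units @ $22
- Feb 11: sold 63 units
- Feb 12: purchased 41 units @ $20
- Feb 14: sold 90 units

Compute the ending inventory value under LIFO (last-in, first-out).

Ending inventory = $1,307

Feb 7, 13 sold [LIFO — newest first]: 13 @ $21 = $273
Feb 11, 63 sold [LIFO — newest first]: 63 @ $22 = $1,386
Feb 14, 90 sold [LIFO — newest first]: 41 @ $20 + 12 @ $22 + 37 @ $21 = $1,861
Total COGS = $273 + $1,386 + $1,861 = $3,520
Ending inventory: 55 @ $23 + 2 @ $21 = $1,307
Check: goods available $4,827 = COGS $3,520 + ending $1,307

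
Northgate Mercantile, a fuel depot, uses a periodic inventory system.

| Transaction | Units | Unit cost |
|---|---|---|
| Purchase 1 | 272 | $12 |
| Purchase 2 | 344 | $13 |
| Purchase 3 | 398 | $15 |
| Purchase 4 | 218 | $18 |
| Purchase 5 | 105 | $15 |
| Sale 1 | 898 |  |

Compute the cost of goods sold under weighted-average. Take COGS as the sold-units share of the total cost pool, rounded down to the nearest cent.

Sale 1, sell 898: 898/1337 × $19,205.00 → $12,899.09
Ending inventory (cost pool remaining) = $6,305.91

COGS = $12,899.09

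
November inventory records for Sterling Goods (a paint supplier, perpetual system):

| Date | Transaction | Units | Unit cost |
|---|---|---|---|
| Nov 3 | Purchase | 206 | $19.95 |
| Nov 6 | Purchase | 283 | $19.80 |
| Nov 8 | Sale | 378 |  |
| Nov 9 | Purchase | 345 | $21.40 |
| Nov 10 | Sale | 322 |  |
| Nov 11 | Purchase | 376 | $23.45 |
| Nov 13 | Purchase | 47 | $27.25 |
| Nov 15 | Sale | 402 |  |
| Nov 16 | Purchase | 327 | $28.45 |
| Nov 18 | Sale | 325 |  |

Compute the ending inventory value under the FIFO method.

Nov 8, 378 sold [FIFO — oldest first]: 206 @ $19.95 + 172 @ $19.80 = $7,515.30
Nov 10, 322 sold [FIFO — oldest first]: 111 @ $19.80 + 211 @ $21.40 = $6,713.20
Nov 15, 402 sold [FIFO — oldest first]: 134 @ $21.40 + 268 @ $23.45 = $9,152.20
Nov 18, 325 sold [FIFO — oldest first]: 108 @ $23.45 + 47 @ $27.25 + 170 @ $28.45 = $8,649.85
Total COGS = $7,515.30 + $6,713.20 + $9,152.20 + $8,649.85 = $32,030.55
Ending inventory: 157 @ $28.45 = $4,466.65

Ending inventory = $4,466.65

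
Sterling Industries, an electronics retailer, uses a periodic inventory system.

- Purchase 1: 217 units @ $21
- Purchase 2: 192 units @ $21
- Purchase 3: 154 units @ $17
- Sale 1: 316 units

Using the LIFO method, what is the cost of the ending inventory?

Sale 1 (316) [LIFO — newest first]: 154 @ $17 + 162 @ $21 = $6,020
Ending inventory: 217 @ $21 + 30 @ $21 = $5,187

Ending inventory = $5,187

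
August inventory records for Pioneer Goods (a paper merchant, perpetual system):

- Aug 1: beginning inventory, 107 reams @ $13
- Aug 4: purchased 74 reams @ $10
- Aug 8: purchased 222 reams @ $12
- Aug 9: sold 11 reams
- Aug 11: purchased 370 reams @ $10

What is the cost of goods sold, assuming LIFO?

Aug 9, 11 sold [LIFO — newest first]: 11 @ $12 = $132
Ending inventory: 107 @ $13 + 74 @ $10 + 211 @ $12 + 370 @ $10 = $8,363

COGS = $132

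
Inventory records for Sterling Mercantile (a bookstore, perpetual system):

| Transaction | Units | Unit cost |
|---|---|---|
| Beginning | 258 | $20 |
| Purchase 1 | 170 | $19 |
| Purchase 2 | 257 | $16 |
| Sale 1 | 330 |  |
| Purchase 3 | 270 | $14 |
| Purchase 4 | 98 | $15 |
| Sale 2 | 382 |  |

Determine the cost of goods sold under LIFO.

Sale 1 (330) [LIFO — newest first]: 257 @ $16 + 73 @ $19 = $5,499
Sale 2 (382) [LIFO — newest first]: 98 @ $15 + 270 @ $14 + 14 @ $19 = $5,516
Total COGS = $5,499 + $5,516 = $11,015
Ending inventory: 258 @ $20 + 83 @ $19 = $6,737
Check: goods available $17,752 = COGS $11,015 + ending $6,737

COGS = $11,015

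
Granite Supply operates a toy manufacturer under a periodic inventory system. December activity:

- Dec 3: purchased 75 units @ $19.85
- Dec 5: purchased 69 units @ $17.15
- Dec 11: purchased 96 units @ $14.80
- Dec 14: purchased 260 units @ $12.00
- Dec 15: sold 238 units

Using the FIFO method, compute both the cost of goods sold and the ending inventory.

Dec 15, 238 sold [FIFO — oldest first]: 75 @ $19.85 + 69 @ $17.15 + 94 @ $14.80 = $4,063.30
Ending inventory: 2 @ $14.80 + 260 @ $12.00 = $3,149.60

COGS = $4,063.30; ending inventory = $3,149.60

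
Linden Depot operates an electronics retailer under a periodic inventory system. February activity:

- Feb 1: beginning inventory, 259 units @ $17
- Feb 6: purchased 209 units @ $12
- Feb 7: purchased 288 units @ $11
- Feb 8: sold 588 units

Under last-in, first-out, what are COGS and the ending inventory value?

Feb 8, 588 sold [LIFO — newest first]: 288 @ $11 + 209 @ $12 + 91 @ $17 = $7,223
Ending inventory: 168 @ $17 = $2,856

COGS = $7,223; ending inventory = $2,856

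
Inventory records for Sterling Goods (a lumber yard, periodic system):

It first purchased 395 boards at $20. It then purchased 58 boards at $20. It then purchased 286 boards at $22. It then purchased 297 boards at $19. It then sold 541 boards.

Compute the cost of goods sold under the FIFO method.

Sale 1 (541) [FIFO — oldest first]: 395 @ $20 + 58 @ $20 + 88 @ $22 = $10,996
Ending inventory: 198 @ $22 + 297 @ $19 = $9,999

COGS = $10,996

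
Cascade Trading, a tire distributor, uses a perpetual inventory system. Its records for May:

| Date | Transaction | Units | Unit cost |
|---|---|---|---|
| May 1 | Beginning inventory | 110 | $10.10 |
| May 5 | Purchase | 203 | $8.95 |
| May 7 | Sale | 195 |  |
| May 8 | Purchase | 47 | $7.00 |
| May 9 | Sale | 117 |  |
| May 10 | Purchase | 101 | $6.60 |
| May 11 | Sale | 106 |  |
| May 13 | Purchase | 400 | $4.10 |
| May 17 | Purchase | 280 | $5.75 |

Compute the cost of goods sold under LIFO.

May 7, 195 sold [LIFO — newest first]: 195 @ $8.95 = $1,745.25
May 9, 117 sold [LIFO — newest first]: 47 @ $7.00 + 8 @ $8.95 + 62 @ $10.10 = $1,026.80
May 11, 106 sold [LIFO — newest first]: 101 @ $6.60 + 5 @ $10.10 = $717.10
Total COGS = $1,745.25 + $1,026.80 + $717.10 = $3,489.15
Ending inventory: 43 @ $10.10 + 400 @ $4.10 + 280 @ $5.75 = $3,684.30

COGS = $3,489.15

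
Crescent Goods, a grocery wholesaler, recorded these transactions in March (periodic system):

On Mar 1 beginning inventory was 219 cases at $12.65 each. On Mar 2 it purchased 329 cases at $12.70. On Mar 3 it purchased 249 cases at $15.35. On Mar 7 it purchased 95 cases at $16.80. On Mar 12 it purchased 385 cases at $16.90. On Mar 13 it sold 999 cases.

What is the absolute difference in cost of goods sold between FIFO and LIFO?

$1,178.55

FIFO COGS: 219 @ $12.65 + 329 @ $12.70 + 249 @ $15.35 + 95 @ $16.80 + 107 @ $16.90 = $14,175.10
LIFO COGS: 385 @ $16.90 + 95 @ $16.80 + 249 @ $15.35 + 270 @ $12.70 = $15,353.65
Difference = |$14,175.10 − $15,353.65| = $1,178.55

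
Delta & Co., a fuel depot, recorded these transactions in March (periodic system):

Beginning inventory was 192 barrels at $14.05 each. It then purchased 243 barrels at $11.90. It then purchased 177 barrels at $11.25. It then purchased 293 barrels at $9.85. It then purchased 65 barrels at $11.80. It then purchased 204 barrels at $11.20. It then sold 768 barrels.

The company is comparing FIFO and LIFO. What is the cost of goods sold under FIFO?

FIFO COGS: 192 @ $14.05 + 243 @ $11.90 + 177 @ $11.25 + 156 @ $9.85 = $9,117.15
LIFO COGS: 204 @ $11.20 + 65 @ $11.80 + 293 @ $9.85 + 177 @ $11.25 + 29 @ $11.90 = $8,274.20

COGS = $9,117.15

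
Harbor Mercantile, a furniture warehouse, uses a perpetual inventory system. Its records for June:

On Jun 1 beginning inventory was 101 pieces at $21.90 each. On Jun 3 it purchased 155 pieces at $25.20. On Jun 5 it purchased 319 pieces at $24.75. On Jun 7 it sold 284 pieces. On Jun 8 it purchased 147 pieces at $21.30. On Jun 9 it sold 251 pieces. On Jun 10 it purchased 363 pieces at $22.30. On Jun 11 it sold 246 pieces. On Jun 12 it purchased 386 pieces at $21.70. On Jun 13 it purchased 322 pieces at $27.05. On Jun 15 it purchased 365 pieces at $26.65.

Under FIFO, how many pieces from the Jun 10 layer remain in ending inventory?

304

Jun 7, 284 sold [FIFO — oldest first]: 101 @ $21.90 + 155 @ $25.20 + 28 @ $24.75 = $6,810.90
Jun 9, 251 sold [FIFO — oldest first]: 251 @ $24.75 = $6,212.25
Jun 11, 246 sold [FIFO — oldest first]: 40 @ $24.75 + 147 @ $21.30 + 59 @ $22.30 = $5,436.80
Total COGS = $6,810.90 + $6,212.25 + $5,436.80 = $18,459.95
Ending inventory: 304 @ $22.30 + 386 @ $21.70 + 322 @ $27.05 + 365 @ $26.65 = $33,592.75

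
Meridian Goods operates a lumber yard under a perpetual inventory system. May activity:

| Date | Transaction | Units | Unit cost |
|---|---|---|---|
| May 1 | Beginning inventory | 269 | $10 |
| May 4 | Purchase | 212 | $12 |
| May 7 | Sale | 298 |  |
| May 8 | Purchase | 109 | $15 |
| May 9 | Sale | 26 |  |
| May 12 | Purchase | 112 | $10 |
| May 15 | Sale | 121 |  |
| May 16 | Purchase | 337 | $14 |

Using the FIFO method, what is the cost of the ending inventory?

May 7, 298 sold [FIFO — oldest first]: 269 @ $10 + 29 @ $12 = $3,038
May 9, 26 sold [FIFO — oldest first]: 26 @ $12 = $312
May 15, 121 sold [FIFO — oldest first]: 121 @ $12 = $1,452
Total COGS = $3,038 + $312 + $1,452 = $4,802
Ending inventory: 36 @ $12 + 109 @ $15 + 112 @ $10 + 337 @ $14 = $7,905
Check: goods available $12,707 = COGS $4,802 + ending $7,905

Ending inventory = $7,905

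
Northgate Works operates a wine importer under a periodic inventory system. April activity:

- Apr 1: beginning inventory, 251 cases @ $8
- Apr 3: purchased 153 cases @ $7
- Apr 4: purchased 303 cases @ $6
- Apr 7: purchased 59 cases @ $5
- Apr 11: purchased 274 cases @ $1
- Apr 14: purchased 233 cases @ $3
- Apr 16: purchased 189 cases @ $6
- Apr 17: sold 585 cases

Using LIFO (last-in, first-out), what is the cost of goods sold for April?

COGS = $1,996

Apr 17, 585 sold [LIFO — newest first]: 189 @ $6 + 233 @ $3 + 163 @ $1 = $1,996
Ending inventory: 251 @ $8 + 153 @ $7 + 303 @ $6 + 59 @ $5 + 111 @ $1 = $5,303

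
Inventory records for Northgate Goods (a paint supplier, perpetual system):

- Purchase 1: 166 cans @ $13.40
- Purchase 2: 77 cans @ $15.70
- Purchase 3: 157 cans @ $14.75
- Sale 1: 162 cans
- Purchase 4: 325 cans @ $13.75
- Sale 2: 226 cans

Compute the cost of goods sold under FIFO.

Sale 1 (162) [FIFO — oldest first]: 162 @ $13.40 = $2,170.80
Sale 2 (226) [FIFO — oldest first]: 4 @ $13.40 + 77 @ $15.70 + 145 @ $14.75 = $3,401.25
Total COGS = $2,170.80 + $3,401.25 = $5,572.05
Ending inventory: 12 @ $14.75 + 325 @ $13.75 = $4,645.75
Check: goods available $10,217.80 = COGS $5,572.05 + ending $4,645.75

COGS = $5,572.05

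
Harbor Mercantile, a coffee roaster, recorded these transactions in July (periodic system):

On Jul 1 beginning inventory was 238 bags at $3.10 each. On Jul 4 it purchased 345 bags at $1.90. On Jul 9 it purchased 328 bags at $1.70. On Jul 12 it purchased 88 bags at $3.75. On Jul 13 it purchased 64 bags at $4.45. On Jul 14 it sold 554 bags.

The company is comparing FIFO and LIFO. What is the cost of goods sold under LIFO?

COGS = $1,313.00

FIFO COGS: 238 @ $3.10 + 316 @ $1.90 = $1,338.20
LIFO COGS: 64 @ $4.45 + 88 @ $3.75 + 328 @ $1.70 + 74 @ $1.90 = $1,313.00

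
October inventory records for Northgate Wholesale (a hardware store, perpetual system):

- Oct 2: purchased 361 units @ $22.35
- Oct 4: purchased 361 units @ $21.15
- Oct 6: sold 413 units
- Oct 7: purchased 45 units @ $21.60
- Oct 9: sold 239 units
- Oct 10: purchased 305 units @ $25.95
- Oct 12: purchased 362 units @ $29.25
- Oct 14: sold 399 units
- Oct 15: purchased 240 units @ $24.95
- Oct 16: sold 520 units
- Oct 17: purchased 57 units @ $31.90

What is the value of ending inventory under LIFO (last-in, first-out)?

Ending inventory = $4,120.35

Oct 6, 413 sold [LIFO — newest first]: 361 @ $21.15 + 52 @ $22.35 = $8,797.35
Oct 9, 239 sold [LIFO — newest first]: 45 @ $21.60 + 194 @ $22.35 = $5,307.90
Oct 14, 399 sold [LIFO — newest first]: 362 @ $29.25 + 37 @ $25.95 = $11,548.65
Oct 16, 520 sold [LIFO — newest first]: 240 @ $24.95 + 268 @ $25.95 + 12 @ $22.35 = $13,210.80
Total COGS = $8,797.35 + $5,307.90 + $11,548.65 + $13,210.80 = $38,864.70
Ending inventory: 103 @ $22.35 + 57 @ $31.90 = $4,120.35
Check: goods available $42,985.05 = COGS $38,864.70 + ending $4,120.35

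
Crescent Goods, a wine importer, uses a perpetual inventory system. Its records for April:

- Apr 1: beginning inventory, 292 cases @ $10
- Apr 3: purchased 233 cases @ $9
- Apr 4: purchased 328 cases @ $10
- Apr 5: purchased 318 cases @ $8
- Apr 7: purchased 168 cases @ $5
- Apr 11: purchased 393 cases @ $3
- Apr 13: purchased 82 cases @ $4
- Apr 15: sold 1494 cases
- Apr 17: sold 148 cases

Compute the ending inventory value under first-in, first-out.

Apr 15, 1494 sold [FIFO — oldest first]: 292 @ $10 + 233 @ $9 + 328 @ $10 + 318 @ $8 + 168 @ $5 + 155 @ $3 = $12,146
Apr 17, 148 sold [FIFO — oldest first]: 148 @ $3 = $444
Total COGS = $12,146 + $444 = $12,590
Ending inventory: 90 @ $3 + 82 @ $4 = $598

Ending inventory = $598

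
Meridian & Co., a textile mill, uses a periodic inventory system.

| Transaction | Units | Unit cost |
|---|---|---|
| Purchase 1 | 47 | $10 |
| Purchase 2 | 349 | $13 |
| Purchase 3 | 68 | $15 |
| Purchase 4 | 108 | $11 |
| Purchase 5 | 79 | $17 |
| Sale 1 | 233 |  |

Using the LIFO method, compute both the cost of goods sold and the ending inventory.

COGS = $3,221; ending inventory = $5,337

Sale 1 (233) [LIFO — newest first]: 79 @ $17 + 108 @ $11 + 46 @ $15 = $3,221
Ending inventory: 47 @ $10 + 349 @ $13 + 22 @ $15 = $5,337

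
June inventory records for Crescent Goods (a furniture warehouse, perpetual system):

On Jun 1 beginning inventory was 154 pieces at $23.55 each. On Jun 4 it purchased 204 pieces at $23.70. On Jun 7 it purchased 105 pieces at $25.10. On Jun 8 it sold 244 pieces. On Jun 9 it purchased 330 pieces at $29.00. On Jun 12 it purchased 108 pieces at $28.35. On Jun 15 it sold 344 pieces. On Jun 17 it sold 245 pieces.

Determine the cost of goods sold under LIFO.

Jun 8, 244 sold [LIFO — newest first]: 105 @ $25.10 + 139 @ $23.70 = $5,929.80
Jun 15, 344 sold [LIFO — newest first]: 108 @ $28.35 + 236 @ $29.00 = $9,905.80
Jun 17, 245 sold [LIFO — newest first]: 94 @ $29.00 + 65 @ $23.70 + 86 @ $23.55 = $6,291.80
Total COGS = $5,929.80 + $9,905.80 + $6,291.80 = $22,127.40
Ending inventory: 68 @ $23.55 = $1,601.40
Check: goods available $23,728.80 = COGS $22,127.40 + ending $1,601.40

COGS = $22,127.40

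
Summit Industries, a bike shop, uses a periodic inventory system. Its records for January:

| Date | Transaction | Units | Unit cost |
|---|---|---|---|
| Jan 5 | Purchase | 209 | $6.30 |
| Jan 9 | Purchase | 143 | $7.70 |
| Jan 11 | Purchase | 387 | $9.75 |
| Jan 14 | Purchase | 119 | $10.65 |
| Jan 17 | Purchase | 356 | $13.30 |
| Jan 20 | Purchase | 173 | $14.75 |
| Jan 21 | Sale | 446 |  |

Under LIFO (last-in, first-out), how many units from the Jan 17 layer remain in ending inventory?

83

Jan 21, 446 sold [LIFO — newest first]: 173 @ $14.75 + 273 @ $13.30 = $6,182.65
Ending inventory: 209 @ $6.30 + 143 @ $7.70 + 387 @ $9.75 + 119 @ $10.65 + 83 @ $13.30 = $8,562.30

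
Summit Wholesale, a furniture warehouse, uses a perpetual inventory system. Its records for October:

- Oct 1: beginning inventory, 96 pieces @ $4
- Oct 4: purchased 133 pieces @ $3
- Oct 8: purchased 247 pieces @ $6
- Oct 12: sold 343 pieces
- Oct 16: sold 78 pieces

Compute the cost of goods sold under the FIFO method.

COGS = $1,935

Oct 12, 343 sold [FIFO — oldest first]: 96 @ $4 + 133 @ $3 + 114 @ $6 = $1,467
Oct 16, 78 sold [FIFO — oldest first]: 78 @ $6 = $468
Total COGS = $1,467 + $468 = $1,935
Ending inventory: 55 @ $6 = $330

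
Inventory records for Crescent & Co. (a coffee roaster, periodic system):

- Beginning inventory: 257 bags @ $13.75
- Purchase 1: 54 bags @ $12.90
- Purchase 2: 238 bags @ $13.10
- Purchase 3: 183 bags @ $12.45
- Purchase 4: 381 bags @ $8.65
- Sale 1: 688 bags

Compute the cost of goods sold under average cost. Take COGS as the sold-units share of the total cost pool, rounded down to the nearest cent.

Sale 1, sell 688: 688/1113 × $12,922.15 → $7,987.81
Ending inventory (cost pool remaining) = $4,934.34

COGS = $7,987.81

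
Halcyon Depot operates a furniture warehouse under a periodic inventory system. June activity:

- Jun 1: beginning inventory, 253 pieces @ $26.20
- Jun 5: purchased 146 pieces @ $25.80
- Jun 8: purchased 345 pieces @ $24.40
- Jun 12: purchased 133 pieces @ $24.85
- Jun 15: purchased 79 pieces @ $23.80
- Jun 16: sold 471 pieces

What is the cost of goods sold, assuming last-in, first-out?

COGS = $11,504.85

Jun 16, 471 sold [LIFO — newest first]: 79 @ $23.80 + 133 @ $24.85 + 259 @ $24.40 = $11,504.85
Ending inventory: 253 @ $26.20 + 146 @ $25.80 + 86 @ $24.40 = $12,493.80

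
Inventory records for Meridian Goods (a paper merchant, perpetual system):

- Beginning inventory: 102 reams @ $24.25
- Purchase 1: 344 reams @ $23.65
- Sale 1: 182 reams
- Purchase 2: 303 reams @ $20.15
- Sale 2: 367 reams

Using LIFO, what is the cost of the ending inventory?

Sale 1 (182) [LIFO — newest first]: 182 @ $23.65 = $4,304.30
Sale 2 (367) [LIFO — newest first]: 303 @ $20.15 + 64 @ $23.65 = $7,619.05
Total COGS = $4,304.30 + $7,619.05 = $11,923.35
Ending inventory: 102 @ $24.25 + 98 @ $23.65 = $4,791.20

Ending inventory = $4,791.20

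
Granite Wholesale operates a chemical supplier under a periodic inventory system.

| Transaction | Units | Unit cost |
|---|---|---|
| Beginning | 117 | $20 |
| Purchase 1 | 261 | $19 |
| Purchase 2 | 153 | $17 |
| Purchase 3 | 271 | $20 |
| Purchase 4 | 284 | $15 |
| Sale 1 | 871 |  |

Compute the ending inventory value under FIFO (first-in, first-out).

Sale 1 (871) [FIFO — oldest first]: 117 @ $20 + 261 @ $19 + 153 @ $17 + 271 @ $20 + 69 @ $15 = $16,355
Ending inventory: 215 @ $15 = $3,225
Check: goods available $19,580 = COGS $16,355 + ending $3,225

Ending inventory = $3,225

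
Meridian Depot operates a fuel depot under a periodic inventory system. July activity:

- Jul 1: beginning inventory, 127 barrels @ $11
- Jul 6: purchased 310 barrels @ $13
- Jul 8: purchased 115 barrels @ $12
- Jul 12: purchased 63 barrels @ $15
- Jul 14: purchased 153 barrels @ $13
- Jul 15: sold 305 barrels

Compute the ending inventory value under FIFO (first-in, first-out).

Jul 15, 305 sold [FIFO — oldest first]: 127 @ $11 + 178 @ $13 = $3,711
Ending inventory: 132 @ $13 + 115 @ $12 + 63 @ $15 + 153 @ $13 = $6,030

Ending inventory = $6,030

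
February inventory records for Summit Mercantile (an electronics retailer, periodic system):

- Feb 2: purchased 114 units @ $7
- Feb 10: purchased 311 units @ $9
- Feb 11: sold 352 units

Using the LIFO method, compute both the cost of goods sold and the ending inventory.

COGS = $3,086; ending inventory = $511

Feb 11, 352 sold [LIFO — newest first]: 311 @ $9 + 41 @ $7 = $3,086
Ending inventory: 73 @ $7 = $511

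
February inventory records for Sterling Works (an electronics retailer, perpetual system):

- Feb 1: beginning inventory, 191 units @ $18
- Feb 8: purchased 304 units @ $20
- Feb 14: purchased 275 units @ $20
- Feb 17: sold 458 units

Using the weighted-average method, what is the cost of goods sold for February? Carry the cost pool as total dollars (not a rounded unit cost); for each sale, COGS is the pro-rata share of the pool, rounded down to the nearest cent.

COGS = $8,932.78

After Feb 1: 191 on hand, pool $3,438.00 (≈ $18.0000 each)
After Feb 8: 495 on hand, pool $9,518.00 (≈ $19.2283 each)
After Feb 14: 770 on hand, pool $15,018.00 (≈ $19.5039 each)
Feb 17, sell 458: 458/770 × $15,018.00 → $8,932.78
Ending inventory (cost pool remaining) = $6,085.22
Check: goods available $15,018.00 = COGS $8,932.78 + ending $6,085.22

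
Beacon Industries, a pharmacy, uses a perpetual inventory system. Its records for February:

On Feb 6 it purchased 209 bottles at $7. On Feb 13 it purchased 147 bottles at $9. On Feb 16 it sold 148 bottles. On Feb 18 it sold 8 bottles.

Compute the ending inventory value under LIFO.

Ending inventory = $1,400

Feb 16, 148 sold [LIFO — newest first]: 147 @ $9 + 1 @ $7 = $1,330
Feb 18, 8 sold [LIFO — newest first]: 8 @ $7 = $56
Total COGS = $1,330 + $56 = $1,386
Ending inventory: 200 @ $7 = $1,400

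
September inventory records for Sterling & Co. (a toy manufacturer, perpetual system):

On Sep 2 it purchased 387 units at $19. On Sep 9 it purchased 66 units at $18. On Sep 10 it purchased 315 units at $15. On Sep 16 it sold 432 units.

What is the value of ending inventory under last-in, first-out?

Sep 16, 432 sold [LIFO — newest first]: 315 @ $15 + 66 @ $18 + 51 @ $19 = $6,882
Ending inventory: 336 @ $19 = $6,384

Ending inventory = $6,384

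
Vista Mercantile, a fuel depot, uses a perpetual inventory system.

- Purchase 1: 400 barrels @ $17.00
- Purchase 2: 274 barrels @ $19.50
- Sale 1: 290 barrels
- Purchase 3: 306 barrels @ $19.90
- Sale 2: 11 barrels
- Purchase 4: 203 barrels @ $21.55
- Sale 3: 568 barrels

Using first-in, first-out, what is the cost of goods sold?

COGS = $16,023.50

Sale 1 (290) [FIFO — oldest first]: 290 @ $17.00 = $4,930.00
Sale 2 (11) [FIFO — oldest first]: 11 @ $17.00 = $187.00
Sale 3 (568) [FIFO — oldest first]: 99 @ $17.00 + 274 @ $19.50 + 195 @ $19.90 = $10,906.50
Total COGS = $4,930.00 + $187.00 + $10,906.50 = $16,023.50
Ending inventory: 111 @ $19.90 + 203 @ $21.55 = $6,583.55
Check: goods available $22,607.05 = COGS $16,023.50 + ending $6,583.55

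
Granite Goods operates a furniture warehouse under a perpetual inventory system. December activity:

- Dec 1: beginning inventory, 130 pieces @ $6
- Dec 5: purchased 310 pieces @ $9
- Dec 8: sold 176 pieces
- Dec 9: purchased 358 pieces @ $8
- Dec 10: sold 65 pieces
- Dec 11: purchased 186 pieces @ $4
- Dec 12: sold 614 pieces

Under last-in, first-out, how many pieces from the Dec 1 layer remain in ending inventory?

129

Dec 8, 176 sold [LIFO — newest first]: 176 @ $9 = $1,584
Dec 10, 65 sold [LIFO — newest first]: 65 @ $8 = $520
Dec 12, 614 sold [LIFO — newest first]: 186 @ $4 + 293 @ $8 + 134 @ $9 + 1 @ $6 = $4,300
Total COGS = $1,584 + $520 + $4,300 = $6,404
Ending inventory: 129 @ $6 = $774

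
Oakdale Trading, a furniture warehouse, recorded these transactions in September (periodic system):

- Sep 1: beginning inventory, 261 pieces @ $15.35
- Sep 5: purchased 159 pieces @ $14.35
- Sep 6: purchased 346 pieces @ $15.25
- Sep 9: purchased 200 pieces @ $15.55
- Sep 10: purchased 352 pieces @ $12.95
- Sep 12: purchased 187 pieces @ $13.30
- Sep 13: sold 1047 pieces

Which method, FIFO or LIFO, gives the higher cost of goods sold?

FIFO COGS: 261 @ $15.35 + 159 @ $14.35 + 346 @ $15.25 + 200 @ $15.55 + 81 @ $12.95 = $15,723.45
LIFO COGS: 187 @ $13.30 + 352 @ $12.95 + 200 @ $15.55 + 308 @ $15.25 = $14,852.50

FIFO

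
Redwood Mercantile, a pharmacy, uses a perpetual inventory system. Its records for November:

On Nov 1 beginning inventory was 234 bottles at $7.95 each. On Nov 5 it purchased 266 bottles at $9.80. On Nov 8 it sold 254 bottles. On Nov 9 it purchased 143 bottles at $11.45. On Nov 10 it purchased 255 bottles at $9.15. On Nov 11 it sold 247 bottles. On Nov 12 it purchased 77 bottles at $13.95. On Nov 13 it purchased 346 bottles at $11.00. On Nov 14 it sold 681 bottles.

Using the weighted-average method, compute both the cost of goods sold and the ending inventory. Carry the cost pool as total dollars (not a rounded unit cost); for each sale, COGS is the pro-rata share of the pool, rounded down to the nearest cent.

COGS = $11,846.01; ending inventory = $1,471.84

After Nov 1: 234 on hand, pool $1,860.30 (≈ $7.9500 each)
After Nov 5: 500 on hand, pool $4,467.10 (≈ $8.9342 each)
Nov 8, sell 254: 254/500 × $4,467.10 → $2,269.28
After Nov 9: 389 on hand, pool $3,835.17 (≈ $9.8590 each)
After Nov 10: 644 on hand, pool $6,168.42 (≈ $9.5783 each)
Nov 11, sell 247: 247/644 × $6,168.42 → $2,365.83
After Nov 12: 474 on hand, pool $4,876.74 (≈ $10.2885 each)
After Nov 13: 820 on hand, pool $8,682.74 (≈ $10.5887 each)
Nov 14, sell 681: 681/820 × $8,682.74 → $7,210.90
Total COGS = $2,269.28 + $2,365.83 + $7,210.90 = $11,846.01
Ending inventory (cost pool remaining) = $1,471.84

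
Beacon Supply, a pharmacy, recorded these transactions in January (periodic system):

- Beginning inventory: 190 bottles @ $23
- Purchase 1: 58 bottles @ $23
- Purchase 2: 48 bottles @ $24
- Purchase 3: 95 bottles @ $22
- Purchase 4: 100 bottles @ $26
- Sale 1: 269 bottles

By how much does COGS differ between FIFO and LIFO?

FIFO COGS: 190 @ $23 + 58 @ $23 + 21 @ $24 = $6,208
LIFO COGS: 100 @ $26 + 95 @ $22 + 48 @ $24 + 26 @ $23 = $6,440
Difference = |$6,208 − $6,440| = $232

$232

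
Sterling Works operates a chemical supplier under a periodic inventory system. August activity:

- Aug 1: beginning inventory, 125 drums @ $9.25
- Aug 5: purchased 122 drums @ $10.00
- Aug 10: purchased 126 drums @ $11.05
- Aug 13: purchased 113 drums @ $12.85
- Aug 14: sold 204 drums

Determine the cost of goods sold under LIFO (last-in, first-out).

COGS = $2,457.60

Aug 14, 204 sold [LIFO — newest first]: 113 @ $12.85 + 91 @ $11.05 = $2,457.60
Ending inventory: 125 @ $9.25 + 122 @ $10.00 + 35 @ $11.05 = $2,763.00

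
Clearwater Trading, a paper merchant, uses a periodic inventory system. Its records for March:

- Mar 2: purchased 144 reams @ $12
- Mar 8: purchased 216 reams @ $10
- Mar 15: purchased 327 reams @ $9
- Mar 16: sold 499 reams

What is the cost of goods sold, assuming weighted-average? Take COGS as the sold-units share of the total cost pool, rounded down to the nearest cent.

Mar 16, sell 499: 499/687 × $6,831.00 → $4,961.67
Ending inventory (cost pool remaining) = $1,869.33
Check: goods available $6,831.00 = COGS $4,961.67 + ending $1,869.33

COGS = $4,961.67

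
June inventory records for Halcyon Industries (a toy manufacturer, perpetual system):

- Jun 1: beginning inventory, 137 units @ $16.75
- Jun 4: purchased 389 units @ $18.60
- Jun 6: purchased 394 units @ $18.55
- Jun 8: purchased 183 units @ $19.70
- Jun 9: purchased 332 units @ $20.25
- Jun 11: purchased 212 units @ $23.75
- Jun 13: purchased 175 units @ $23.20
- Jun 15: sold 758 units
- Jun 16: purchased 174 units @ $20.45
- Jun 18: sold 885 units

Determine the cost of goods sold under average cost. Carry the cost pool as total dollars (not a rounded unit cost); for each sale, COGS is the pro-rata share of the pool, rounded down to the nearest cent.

After Jun 1: 137 on hand, pool $2,294.75 (≈ $16.7500 each)
After Jun 4: 526 on hand, pool $9,530.15 (≈ $18.1182 each)
After Jun 6: 920 on hand, pool $16,838.85 (≈ $18.3031 each)
After Jun 8: 1103 on hand, pool $20,443.95 (≈ $18.5349 each)
After Jun 9: 1435 on hand, pool $27,166.95 (≈ $18.9317 each)
After Jun 11: 1647 on hand, pool $32,201.95 (≈ $19.5519 each)
After Jun 13: 1822 on hand, pool $36,261.95 (≈ $19.9023 each)
Jun 15, sell 758: 758/1822 × $36,261.95 → $15,085.92
After Jun 16: 1238 on hand, pool $24,734.33 (≈ $19.9793 each)
Jun 18, sell 885: 885/1238 × $24,734.33 → $17,681.64
Total COGS = $15,085.92 + $17,681.64 = $32,767.56
Ending inventory (cost pool remaining) = $7,052.69
Check: goods available $39,820.25 = COGS $32,767.56 + ending $7,052.69

COGS = $32,767.56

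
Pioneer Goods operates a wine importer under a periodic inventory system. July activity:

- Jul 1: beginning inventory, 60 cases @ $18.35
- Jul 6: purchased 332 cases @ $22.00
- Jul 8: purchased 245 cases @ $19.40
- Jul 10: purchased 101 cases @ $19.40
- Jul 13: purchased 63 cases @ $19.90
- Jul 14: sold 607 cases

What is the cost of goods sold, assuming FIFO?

Jul 14, 607 sold [FIFO — oldest first]: 60 @ $18.35 + 332 @ $22.00 + 215 @ $19.40 = $12,576.00
Ending inventory: 30 @ $19.40 + 101 @ $19.40 + 63 @ $19.90 = $3,795.10

COGS = $12,576.00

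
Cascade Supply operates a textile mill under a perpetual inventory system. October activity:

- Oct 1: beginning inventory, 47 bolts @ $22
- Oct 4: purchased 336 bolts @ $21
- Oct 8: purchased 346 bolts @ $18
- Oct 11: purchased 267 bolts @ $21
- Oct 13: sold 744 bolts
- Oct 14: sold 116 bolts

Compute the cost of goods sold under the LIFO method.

COGS = $17,022

Oct 13, 744 sold [LIFO — newest first]: 267 @ $21 + 346 @ $18 + 131 @ $21 = $14,586
Oct 14, 116 sold [LIFO — newest first]: 116 @ $21 = $2,436
Total COGS = $14,586 + $2,436 = $17,022
Ending inventory: 47 @ $22 + 89 @ $21 = $2,903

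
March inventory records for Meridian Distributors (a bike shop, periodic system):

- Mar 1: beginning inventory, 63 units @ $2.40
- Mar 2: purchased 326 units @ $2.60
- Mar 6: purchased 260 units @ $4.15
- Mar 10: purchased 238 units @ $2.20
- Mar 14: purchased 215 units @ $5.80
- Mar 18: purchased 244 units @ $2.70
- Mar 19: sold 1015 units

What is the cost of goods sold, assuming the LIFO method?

COGS = $3,659.20

Mar 19, 1015 sold [LIFO — newest first]: 244 @ $2.70 + 215 @ $5.80 + 238 @ $2.20 + 260 @ $4.15 + 58 @ $2.60 = $3,659.20
Ending inventory: 63 @ $2.40 + 268 @ $2.60 = $848.00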